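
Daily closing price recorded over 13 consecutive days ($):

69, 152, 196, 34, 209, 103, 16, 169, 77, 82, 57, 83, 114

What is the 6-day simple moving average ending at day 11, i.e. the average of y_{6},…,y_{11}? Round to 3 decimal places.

Sum of periods 6–11: 103 + 16 + 169 + 77 + 82 + 57 = 504
Divide by 6: 504 / 6 = 84.000

84.000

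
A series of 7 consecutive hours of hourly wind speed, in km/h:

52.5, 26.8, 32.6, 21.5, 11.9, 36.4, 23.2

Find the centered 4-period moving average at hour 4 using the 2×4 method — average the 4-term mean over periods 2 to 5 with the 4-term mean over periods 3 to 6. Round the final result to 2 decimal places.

24.40

Sum over 2–5: 26.8 + 32.6 + 21.5 + 11.9 = 92.8
Sum over 3–6: 32.6 + 21.5 + 11.9 + 36.4 = 102.4
CMA at t=4 = (92.8 + 102.4) / (2·4) = 195.2 / 8 = 24.40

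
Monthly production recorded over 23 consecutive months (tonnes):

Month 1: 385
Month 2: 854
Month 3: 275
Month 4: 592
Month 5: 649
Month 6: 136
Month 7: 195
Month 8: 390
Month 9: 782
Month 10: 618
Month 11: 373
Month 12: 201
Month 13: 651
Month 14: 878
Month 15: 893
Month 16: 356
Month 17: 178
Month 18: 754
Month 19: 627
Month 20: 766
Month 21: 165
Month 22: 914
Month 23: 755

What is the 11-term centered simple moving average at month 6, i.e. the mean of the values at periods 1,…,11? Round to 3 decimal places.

477.182

Sum of periods 1–11: 385 + 854 + 275 + 592 + 649 + 136 + 195 + 390 + 782 + 618 + 373 = 5249
Divide by 11: 5249 / 11 = 477.182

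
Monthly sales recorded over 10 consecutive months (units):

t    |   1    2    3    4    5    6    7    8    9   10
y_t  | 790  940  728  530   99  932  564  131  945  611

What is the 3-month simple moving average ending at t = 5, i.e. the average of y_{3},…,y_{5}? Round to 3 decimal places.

452.333

Sum of periods 3–5: 728 + 530 + 99 = 1357
Divide by 3: 1357 / 3 = 452.333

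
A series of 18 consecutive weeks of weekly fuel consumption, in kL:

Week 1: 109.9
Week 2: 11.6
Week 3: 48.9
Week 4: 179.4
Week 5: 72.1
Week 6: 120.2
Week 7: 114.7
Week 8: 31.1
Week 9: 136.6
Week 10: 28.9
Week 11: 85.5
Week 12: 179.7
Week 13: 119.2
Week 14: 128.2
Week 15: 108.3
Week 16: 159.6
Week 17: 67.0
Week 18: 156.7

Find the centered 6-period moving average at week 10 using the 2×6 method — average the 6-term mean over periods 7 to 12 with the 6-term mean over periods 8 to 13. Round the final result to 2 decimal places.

96.46

Sum over 7–12: 114.7 + 31.1 + 136.6 + 28.9 + 85.5 + 179.7 = 576.5
Sum over 8–13: 31.1 + 136.6 + 28.9 + 85.5 + 179.7 + 119.2 = 581.0
CMA at t=10 = (576.5 + 581.0) / (2·6) = 1157.5 / 12 = 96.46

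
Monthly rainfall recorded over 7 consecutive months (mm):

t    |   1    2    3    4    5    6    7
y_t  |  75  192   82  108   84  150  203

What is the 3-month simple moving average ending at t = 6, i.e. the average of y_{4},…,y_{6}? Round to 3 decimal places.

Sum of periods 4–6: 108 + 84 + 150 = 342
Divide by 3: 342 / 3 = 114.000

114.000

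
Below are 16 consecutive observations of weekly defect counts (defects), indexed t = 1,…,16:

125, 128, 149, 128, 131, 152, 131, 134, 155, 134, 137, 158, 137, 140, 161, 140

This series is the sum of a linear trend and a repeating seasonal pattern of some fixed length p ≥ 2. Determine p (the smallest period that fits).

3

First differences y_{t+1} − y_t: 3, 21, -21, 3, 21, -21, 3, 21, …
The difference pattern repeats every 3 terms and not for any smaller step, so p = 3.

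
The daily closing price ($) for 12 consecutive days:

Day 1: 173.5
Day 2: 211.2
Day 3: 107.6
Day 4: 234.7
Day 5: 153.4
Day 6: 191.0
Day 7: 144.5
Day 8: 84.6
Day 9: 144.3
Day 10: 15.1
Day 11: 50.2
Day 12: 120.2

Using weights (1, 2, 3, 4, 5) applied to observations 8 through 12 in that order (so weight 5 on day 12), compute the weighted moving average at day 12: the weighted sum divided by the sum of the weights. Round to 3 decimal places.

Weighted sum: 1·84.6 + 2·144.3 + 3·15.1 + 4·50.2 + 5·120.2 = 84.6 + 288.6 + 45.3 + 200.8 + 601.0 = 1220.3
Weight total: 1 + 2 + 3 + 4 + 5 = 15
WMA = 1220.3 / 15 = 81.353

81.353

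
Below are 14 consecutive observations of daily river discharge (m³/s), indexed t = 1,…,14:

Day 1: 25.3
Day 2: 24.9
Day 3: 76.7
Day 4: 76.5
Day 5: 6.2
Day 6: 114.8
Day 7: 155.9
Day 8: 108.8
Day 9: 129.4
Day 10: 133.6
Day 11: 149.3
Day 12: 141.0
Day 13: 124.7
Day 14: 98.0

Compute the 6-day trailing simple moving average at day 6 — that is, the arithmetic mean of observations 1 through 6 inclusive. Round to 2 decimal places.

54.07

Sum of periods 1–6: 25.3 + 24.9 + 76.7 + 76.5 + 6.2 + 114.8 = 324.4
Divide by 6: 324.4 / 6 = 54.07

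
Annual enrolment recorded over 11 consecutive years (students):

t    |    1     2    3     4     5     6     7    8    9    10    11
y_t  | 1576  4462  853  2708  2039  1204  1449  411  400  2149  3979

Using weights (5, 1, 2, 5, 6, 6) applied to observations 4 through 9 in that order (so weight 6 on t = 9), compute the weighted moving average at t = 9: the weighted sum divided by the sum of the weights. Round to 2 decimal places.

1203.92

Weighted sum: 5·2708 + 1·2039 + 2·1204 + 5·1449 + 6·411 + 6·400 = 13540 + 2039 + 2408 + 7245 + 2466 + 2400 = 30098
Weight total: 5 + 1 + 2 + 5 + 6 + 6 = 25
WMA = 30098 / 25 = 1203.92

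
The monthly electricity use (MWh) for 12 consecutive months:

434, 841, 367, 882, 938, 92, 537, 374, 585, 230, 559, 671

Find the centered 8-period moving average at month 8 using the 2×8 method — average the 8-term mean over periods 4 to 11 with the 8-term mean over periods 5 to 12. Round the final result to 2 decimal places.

511.44

Sum over 4–11: 882 + 938 + 92 + 537 + 374 + 585 + 230 + 559 = 4197
Sum over 5–12: 938 + 92 + 537 + 374 + 585 + 230 + 559 + 671 = 3986
CMA at t=8 = (4197 + 3986) / (2·8) = 8183 / 16 = 511.44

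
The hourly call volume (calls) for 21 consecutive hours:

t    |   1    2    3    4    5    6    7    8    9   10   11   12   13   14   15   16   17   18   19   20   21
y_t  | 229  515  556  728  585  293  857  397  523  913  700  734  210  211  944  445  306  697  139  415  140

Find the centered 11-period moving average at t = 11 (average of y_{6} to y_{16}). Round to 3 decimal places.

566.091

Sum of periods 6–16: 293 + 857 + 397 + 523 + 913 + 700 + 734 + 210 + 211 + 944 + 445 = 6227
Divide by 11: 6227 / 11 = 566.091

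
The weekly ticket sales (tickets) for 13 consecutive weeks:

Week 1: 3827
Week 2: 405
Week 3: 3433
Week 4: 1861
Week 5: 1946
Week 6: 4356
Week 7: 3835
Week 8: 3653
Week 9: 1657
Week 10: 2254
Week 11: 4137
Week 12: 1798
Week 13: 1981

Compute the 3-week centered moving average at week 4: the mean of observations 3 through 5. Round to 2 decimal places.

Sum of periods 3–5: 3433 + 1861 + 1946 = 7240
Divide by 3: 7240 / 3 = 2413.33

2413.33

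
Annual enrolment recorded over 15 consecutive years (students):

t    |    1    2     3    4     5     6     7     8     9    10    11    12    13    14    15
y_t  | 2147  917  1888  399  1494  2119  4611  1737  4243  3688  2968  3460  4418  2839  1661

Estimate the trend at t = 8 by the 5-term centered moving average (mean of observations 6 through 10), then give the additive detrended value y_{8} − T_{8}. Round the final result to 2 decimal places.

Trend T_8 = (2119 + 4611 + 1737 + 4243 + 3688) / 5 = 16398/5 = 3279.6000
Detrended value: 1737 − 3279.6000 = -1542.60

-1542.60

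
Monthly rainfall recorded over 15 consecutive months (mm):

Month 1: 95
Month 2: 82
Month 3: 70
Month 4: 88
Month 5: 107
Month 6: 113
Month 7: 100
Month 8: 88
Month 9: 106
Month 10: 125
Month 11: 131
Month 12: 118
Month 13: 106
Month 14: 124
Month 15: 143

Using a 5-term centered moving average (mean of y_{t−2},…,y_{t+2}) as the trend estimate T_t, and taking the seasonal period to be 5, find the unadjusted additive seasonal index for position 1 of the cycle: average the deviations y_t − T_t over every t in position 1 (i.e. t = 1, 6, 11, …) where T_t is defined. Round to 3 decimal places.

13.800

Season position 1 occurs at t = 6, 11 (where T_t is defined).
t=6: T_6 = 99.20000; y_6 − T_6 = 113 − 99.20000 = 13.80000
t=11: T_11 = 117.20000; y_11 − T_11 = 131 − 117.20000 = 13.80000
Mean deviation: (13.80000 + 13.80000) / 2 = 13.800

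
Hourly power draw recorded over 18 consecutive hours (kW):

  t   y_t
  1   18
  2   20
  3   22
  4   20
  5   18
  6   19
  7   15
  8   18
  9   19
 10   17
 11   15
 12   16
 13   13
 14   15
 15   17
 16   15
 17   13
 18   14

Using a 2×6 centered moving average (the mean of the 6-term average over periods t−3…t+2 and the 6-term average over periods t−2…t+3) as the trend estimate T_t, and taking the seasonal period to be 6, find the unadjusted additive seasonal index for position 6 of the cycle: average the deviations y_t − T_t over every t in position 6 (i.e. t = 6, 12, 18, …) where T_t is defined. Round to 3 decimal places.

Season position 6 occurs at t = 6, 12 (where T_t is defined).
t=6: T_6 = 18.41667; y_6 − T_6 = 19 − 18.41667 = 0.58333
t=12: T_12 = 15.66667; y_12 − T_12 = 16 − 15.66667 = 0.33333
Mean deviation: (0.58333 + 0.33333) / 2 = 0.458

0.458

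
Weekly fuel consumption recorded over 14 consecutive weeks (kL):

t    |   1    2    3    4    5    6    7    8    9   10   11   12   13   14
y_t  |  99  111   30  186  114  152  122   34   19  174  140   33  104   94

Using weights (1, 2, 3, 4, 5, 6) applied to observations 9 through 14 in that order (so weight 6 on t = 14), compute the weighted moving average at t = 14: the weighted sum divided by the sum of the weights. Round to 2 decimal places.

Weighted sum: 1·19 + 2·174 + 3·140 + 4·33 + 5·104 + 6·94 = 19 + 348 + 420 + 132 + 520 + 564 = 2003
Weight total: 1 + 2 + 3 + 4 + 5 + 6 = 21
WMA = 2003 / 21 = 95.38

95.38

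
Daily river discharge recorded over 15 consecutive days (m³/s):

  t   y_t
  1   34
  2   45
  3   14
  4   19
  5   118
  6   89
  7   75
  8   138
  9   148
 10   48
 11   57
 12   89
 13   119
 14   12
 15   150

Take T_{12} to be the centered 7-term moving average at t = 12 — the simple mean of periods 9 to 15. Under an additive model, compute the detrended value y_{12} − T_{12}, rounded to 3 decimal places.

0.000

Trend T_12 = (148 + 48 + 57 + 89 + 119 + 12 + 150) / 7 = 623/7 = 89.00000
Detrended value: 89 − 89.00000 = 0.000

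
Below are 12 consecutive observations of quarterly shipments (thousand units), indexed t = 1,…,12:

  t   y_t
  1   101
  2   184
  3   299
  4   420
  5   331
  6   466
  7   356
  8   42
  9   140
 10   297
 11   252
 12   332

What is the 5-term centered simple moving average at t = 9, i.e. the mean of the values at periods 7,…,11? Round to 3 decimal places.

217.400

Sum of periods 7–11: 356 + 42 + 140 + 297 + 252 = 1087
Divide by 5: 1087 / 5 = 217.400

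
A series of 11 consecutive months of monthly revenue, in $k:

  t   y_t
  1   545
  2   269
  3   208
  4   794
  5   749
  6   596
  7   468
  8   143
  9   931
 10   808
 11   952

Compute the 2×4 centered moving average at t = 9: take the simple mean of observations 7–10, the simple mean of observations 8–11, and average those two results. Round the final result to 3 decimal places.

648.000

Sum over 7–10: 468 + 143 + 931 + 808 = 2350
Sum over 8–11: 143 + 931 + 808 + 952 = 2834
CMA at t=9 = (2350 + 2834) / (2·4) = 5184 / 8 = 648.000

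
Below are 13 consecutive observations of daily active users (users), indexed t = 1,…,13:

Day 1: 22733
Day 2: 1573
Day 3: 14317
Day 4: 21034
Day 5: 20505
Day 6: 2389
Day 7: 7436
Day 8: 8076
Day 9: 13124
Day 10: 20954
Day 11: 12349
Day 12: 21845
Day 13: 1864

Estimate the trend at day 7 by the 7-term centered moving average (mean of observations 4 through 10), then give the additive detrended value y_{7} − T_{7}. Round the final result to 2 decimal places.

-5923.71

Trend T_7 = (21034 + 20505 + 2389 + 7436 + 8076 + 13124 + 20954) / 7 = 93518/7 = 13359.7143
Detrended value: 7436 − 13359.7143 = -5923.71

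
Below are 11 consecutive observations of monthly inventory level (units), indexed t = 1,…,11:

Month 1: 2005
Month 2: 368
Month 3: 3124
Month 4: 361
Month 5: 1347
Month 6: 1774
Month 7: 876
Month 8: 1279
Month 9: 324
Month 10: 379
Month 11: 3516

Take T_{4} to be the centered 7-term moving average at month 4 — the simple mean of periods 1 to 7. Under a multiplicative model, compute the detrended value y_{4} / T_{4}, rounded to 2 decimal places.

Trend T_4 = (2005 + 368 + 3124 + 361 + 1347 + 1774 + 876) / 7 = 9855/7 = 1407.8571
Ratio to trend: 361 / 1407.8571 = 0.26

0.26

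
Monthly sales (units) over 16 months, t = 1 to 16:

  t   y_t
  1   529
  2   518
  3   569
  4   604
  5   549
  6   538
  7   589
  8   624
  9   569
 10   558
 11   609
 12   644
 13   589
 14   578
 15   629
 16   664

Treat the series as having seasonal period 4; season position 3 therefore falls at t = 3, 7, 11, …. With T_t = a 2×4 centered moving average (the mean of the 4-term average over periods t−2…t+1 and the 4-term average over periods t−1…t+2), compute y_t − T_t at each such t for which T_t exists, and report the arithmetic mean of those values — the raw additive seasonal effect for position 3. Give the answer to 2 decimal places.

Season position 3 occurs at t = 3, 7, 11 (where T_t is defined).
t=3: T_3 = 557.5000; y_3 − T_3 = 569 − 557.5000 = 11.5000
t=7: T_7 = 577.5000; y_7 − T_7 = 589 − 577.5000 = 11.5000
t=11: T_11 = 597.5000; y_11 − T_11 = 609 − 597.5000 = 11.5000
Mean deviation: (11.5000 + 11.5000 + 11.5000) / 3 = 11.50

11.50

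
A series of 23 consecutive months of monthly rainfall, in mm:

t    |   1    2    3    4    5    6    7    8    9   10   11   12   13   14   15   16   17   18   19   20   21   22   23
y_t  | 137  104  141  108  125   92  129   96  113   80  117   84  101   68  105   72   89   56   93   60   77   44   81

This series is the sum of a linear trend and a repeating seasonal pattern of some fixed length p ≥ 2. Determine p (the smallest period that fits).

4

First differences y_{t+1} − y_t: -33, 37, -33, 17, -33, 37, -33, 17, -33, 37, …
The difference pattern repeats every 4 terms and not for any smaller step, so p = 4.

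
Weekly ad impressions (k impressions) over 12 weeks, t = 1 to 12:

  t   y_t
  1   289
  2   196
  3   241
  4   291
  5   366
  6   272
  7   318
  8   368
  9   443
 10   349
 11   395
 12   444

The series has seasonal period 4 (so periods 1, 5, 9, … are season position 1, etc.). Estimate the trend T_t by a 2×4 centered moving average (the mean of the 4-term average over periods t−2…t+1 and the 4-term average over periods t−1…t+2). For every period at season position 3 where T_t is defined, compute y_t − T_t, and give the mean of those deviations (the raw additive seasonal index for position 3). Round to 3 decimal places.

Season position 3 occurs at t = 3, 7 (where T_t is defined).
t=3: T_3 = 263.87500; y_3 − T_3 = 241 − 263.87500 = -22.87500
t=7: T_7 = 340.62500; y_7 − T_7 = 318 − 340.62500 = -22.62500
Mean deviation: (-22.87500 + -22.62500) / 2 = -22.750

-22.750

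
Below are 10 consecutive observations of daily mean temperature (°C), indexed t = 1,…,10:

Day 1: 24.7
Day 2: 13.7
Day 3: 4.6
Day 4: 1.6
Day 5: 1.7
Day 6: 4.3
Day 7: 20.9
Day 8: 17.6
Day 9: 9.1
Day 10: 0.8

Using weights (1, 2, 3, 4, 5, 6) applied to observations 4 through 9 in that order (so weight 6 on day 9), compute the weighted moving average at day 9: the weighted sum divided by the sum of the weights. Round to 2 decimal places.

11.62

Weighted sum: 1·1.6 + 2·1.7 + 3·4.3 + 4·20.9 + 5·17.6 + 6·9.1 = 1.6 + 3.4 + 12.9 + 83.6 + 88.0 + 54.6 = 244.1
Weight total: 1 + 2 + 3 + 4 + 5 + 6 = 21
WMA = 244.1 / 21 = 11.62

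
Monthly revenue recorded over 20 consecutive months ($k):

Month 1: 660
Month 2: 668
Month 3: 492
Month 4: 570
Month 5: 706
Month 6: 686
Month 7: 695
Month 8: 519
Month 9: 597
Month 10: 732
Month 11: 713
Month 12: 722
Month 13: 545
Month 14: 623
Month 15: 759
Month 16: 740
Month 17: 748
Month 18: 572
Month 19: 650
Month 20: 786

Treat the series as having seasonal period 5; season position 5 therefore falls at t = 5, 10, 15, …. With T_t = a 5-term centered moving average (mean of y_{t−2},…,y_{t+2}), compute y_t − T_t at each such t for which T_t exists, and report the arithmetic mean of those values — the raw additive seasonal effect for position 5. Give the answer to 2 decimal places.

Season position 5 occurs at t = 5, 10, 15 (where T_t is defined).
t=5: T_5 = 629.8000; y_5 − T_5 = 706 − 629.8000 = 76.2000
t=10: T_10 = 656.6000; y_10 − T_10 = 732 − 656.6000 = 75.4000
t=15: T_15 = 683.0000; y_15 − T_15 = 759 − 683.0000 = 76.0000
Mean deviation: (76.2000 + 75.4000 + 76.0000) / 3 = 75.87

75.87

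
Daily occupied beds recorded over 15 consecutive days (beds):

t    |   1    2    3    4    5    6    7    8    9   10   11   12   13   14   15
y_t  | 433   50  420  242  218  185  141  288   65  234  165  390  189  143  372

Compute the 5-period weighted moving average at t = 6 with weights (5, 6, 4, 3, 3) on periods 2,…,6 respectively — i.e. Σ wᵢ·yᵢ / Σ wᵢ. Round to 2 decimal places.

Weighted sum: 5·50 + 6·420 + 4·242 + 3·218 + 3·185 = 250 + 2520 + 968 + 654 + 555 = 4947
Weight total: 5 + 6 + 4 + 3 + 3 = 21
WMA = 4947 / 21 = 235.57

235.57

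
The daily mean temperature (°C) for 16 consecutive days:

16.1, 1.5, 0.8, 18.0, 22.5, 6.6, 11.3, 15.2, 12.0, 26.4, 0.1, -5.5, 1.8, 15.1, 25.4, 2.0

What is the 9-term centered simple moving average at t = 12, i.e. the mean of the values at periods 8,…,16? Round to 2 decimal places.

Sum of periods 8–16: 15.2 + 12.0 + 26.4 + 0.1 + (-5.5) + 1.8 + 15.1 + 25.4 + 2.0 = 92.5
Divide by 9: 92.5 / 9 = 10.28

10.28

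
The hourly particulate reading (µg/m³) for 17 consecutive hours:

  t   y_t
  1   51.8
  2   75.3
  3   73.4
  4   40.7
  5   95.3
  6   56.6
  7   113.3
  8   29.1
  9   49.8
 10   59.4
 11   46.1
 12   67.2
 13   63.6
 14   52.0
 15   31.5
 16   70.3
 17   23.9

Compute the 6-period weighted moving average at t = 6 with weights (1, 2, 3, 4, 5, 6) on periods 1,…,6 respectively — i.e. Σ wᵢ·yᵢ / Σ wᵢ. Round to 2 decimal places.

Weighted sum: 1·51.8 + 2·75.3 + 3·73.4 + 4·40.7 + 5·95.3 + 6·56.6 = 51.8 + 150.6 + 220.2 + 162.8 + 476.5 + 339.6 = 1401.5
Weight total: 1 + 2 + 3 + 4 + 5 + 6 = 21
WMA = 1401.5 / 21 = 66.74

66.74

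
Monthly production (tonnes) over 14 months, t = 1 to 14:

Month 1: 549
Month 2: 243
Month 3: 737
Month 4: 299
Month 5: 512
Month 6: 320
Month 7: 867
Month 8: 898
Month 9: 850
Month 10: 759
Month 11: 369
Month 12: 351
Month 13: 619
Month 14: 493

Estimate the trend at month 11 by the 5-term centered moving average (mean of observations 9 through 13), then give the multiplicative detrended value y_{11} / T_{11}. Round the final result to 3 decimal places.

0.626

Trend T_11 = (850 + 759 + 369 + 351 + 619) / 5 = 2948/5 = 589.60000
Ratio to trend: 369 / 589.60000 = 0.626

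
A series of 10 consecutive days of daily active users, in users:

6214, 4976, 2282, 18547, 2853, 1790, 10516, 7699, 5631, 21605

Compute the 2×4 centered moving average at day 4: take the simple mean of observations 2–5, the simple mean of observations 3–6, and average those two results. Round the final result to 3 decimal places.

Sum over 2–5: 4976 + 2282 + 18547 + 2853 = 28658
Sum over 3–6: 2282 + 18547 + 2853 + 1790 = 25472
CMA at t=4 = (28658 + 25472) / (2·4) = 54130 / 8 = 6766.250

6766.250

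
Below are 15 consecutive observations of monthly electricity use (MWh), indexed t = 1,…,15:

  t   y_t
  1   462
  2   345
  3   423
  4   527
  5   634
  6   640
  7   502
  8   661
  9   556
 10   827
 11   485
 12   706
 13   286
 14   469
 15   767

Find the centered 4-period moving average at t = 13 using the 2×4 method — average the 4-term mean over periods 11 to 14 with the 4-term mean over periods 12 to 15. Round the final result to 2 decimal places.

521.75

Sum over 11–14: 485 + 706 + 286 + 469 = 1946
Sum over 12–15: 706 + 286 + 469 + 767 = 2228
CMA at t=13 = (1946 + 2228) / (2·4) = 4174 / 8 = 521.75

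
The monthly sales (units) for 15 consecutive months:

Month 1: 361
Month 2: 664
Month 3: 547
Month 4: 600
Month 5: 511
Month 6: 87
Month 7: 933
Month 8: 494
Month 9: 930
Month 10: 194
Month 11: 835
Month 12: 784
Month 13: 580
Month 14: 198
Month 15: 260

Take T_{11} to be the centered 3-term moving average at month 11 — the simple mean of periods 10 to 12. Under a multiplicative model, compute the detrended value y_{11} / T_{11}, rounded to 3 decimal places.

1.382

Trend T_11 = (194 + 835 + 784) / 3 = 1813/3 = 604.33333
Ratio to trend: 835 / 604.33333 = 1.382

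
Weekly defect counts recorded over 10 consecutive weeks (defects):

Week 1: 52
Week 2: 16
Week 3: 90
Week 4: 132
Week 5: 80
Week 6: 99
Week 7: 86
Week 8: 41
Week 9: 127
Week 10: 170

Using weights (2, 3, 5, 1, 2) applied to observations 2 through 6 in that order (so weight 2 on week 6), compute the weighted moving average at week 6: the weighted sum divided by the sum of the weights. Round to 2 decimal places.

95.38

Weighted sum: 2·16 + 3·90 + 5·132 + 1·80 + 2·99 = 32 + 270 + 660 + 80 + 198 = 1240
Weight total: 2 + 3 + 5 + 1 + 2 = 13
WMA = 1240 / 13 = 95.38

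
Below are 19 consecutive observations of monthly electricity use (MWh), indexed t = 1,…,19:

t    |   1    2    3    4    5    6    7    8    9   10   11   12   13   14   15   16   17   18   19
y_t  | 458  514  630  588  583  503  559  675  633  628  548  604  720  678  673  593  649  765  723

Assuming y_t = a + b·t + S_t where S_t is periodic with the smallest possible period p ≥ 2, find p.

First differences y_{t+1} − y_t: 56, 116, -42, -5, -80, 56, 116, -42, -5, -80, 56, 116, …
The difference pattern repeats every 5 terms and not for any smaller step, so p = 5.

5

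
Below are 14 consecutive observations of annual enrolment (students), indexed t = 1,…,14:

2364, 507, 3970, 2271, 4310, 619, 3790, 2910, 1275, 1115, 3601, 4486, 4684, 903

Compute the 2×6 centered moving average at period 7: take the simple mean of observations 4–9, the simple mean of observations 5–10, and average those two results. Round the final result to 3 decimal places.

2432.833

Sum over 4–9: 2271 + 4310 + 619 + 3790 + 2910 + 1275 = 15175
Sum over 5–10: 4310 + 619 + 3790 + 2910 + 1275 + 1115 = 14019
CMA at t=7 = (15175 + 14019) / (2·6) = 29194 / 12 = 2432.833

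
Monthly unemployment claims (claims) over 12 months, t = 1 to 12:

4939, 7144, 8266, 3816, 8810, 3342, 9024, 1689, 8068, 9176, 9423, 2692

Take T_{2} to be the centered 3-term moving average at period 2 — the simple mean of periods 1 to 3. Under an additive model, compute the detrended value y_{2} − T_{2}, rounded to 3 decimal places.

Trend T_2 = (4939 + 7144 + 8266) / 3 = 20349/3 = 6783.00000
Detrended value: 7144 − 6783.00000 = 361.000

361.000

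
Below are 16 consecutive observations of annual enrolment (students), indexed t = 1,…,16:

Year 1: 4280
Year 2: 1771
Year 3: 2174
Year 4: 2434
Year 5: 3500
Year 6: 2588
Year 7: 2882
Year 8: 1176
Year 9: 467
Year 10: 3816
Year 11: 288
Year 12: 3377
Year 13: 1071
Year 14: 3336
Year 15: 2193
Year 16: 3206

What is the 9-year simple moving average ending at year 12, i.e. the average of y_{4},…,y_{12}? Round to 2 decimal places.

2280.89

Sum of periods 4–12: 2434 + 3500 + 2588 + 2882 + 1176 + 467 + 3816 + 288 + 3377 = 20528
Divide by 9: 20528 / 9 = 2280.89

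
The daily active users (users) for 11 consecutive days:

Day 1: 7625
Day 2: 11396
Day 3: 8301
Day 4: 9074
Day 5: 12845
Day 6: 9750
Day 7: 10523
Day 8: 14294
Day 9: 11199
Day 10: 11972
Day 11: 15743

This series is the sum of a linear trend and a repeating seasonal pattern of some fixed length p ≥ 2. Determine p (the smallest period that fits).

First differences y_{t+1} − y_t: 3771, -3095, 773, 3771, -3095, 773, 3771, -3095, …
The difference pattern repeats every 3 terms and not for any smaller step, so p = 3.

3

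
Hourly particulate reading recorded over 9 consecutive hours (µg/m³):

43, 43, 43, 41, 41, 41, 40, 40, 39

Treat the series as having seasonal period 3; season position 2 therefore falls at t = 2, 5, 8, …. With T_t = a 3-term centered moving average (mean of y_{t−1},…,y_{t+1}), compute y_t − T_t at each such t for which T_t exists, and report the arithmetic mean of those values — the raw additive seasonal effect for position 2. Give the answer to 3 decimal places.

Season position 2 occurs at t = 2, 5, 8 (where T_t is defined).
t=2: T_2 = 43.00000; y_2 − T_2 = 43 − 43.00000 = 0.00000
t=5: T_5 = 41.00000; y_5 − T_5 = 41 − 41.00000 = 0.00000
t=8: T_8 = 39.66667; y_8 − T_8 = 40 − 39.66667 = 0.33333
Mean deviation: (0.00000 + 0.00000 + 0.33333) / 3 = 0.111

0.111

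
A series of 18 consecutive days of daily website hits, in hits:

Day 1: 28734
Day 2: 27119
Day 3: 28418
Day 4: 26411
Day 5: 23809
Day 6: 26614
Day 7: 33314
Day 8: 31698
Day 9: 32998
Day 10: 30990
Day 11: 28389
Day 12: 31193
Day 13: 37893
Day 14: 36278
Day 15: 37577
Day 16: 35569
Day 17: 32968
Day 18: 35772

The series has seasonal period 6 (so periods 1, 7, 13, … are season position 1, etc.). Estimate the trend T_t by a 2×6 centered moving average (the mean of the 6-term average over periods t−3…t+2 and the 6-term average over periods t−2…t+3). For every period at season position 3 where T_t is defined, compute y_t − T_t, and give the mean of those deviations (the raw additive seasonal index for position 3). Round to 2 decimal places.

Season position 3 occurs at t = 9, 15 (where T_t is defined).
t=9: T_9 = 31048.7500; y_9 − T_9 = 32998 − 31048.7500 = 1949.2500
t=15: T_15 = 35627.9167; y_15 − T_15 = 37577 − 35627.9167 = 1949.0833
Mean deviation: (1949.2500 + 1949.0833) / 2 = 1949.17

1949.17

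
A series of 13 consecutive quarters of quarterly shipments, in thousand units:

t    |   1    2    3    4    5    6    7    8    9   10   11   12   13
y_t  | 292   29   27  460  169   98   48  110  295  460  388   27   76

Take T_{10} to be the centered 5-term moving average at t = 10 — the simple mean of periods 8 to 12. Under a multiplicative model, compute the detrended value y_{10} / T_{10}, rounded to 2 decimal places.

1.80

Trend T_10 = (110 + 295 + 460 + 388 + 27) / 5 = 1280/5 = 256.0000
Ratio to trend: 460 / 256.0000 = 1.80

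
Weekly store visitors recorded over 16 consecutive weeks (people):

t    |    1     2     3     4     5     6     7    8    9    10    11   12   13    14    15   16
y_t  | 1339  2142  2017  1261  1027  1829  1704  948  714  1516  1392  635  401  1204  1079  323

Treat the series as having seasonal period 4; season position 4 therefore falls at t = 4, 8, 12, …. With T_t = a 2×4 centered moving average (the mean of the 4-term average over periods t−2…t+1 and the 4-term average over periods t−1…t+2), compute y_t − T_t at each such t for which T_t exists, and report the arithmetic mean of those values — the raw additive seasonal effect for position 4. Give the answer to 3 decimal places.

Season position 4 occurs at t = 4, 8, 12 (where T_t is defined).
t=4: T_4 = 1572.62500; y_4 − T_4 = 1261 − 1572.62500 = -311.62500
t=8: T_8 = 1259.62500; y_8 − T_8 = 948 − 1259.62500 = -311.62500
t=12: T_12 = 947.00000; y_12 − T_12 = 635 − 947.00000 = -312.00000
Mean deviation: (-311.62500 + -311.62500 + -312.00000) / 3 = -311.750

-311.750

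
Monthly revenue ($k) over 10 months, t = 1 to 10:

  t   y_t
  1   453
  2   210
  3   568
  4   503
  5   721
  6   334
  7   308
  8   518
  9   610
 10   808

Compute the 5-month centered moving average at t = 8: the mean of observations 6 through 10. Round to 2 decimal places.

515.60

Sum of periods 6–10: 334 + 308 + 518 + 610 + 808 = 2578
Divide by 5: 2578 / 5 = 515.60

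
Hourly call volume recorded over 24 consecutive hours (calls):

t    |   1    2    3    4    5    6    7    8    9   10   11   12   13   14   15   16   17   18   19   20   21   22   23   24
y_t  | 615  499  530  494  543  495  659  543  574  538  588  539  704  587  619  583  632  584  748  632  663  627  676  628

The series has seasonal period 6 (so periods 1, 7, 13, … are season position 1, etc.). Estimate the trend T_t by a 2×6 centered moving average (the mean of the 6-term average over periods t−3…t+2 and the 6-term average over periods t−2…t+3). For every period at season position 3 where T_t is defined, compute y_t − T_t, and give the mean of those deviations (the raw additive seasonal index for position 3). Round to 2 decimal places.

Season position 3 occurs at t = 9, 15, 21 (where T_t is defined).
t=9: T_9 = 569.8333; y_9 − T_9 = 574 − 569.8333 = 4.1667
t=15: T_15 = 614.4167; y_15 − T_15 = 619 − 614.4167 = 4.5833
t=21: T_21 = 658.6667; y_21 − T_21 = 663 − 658.6667 = 4.3333
Mean deviation: (4.1667 + 4.5833 + 4.3333) / 3 = 4.36

4.36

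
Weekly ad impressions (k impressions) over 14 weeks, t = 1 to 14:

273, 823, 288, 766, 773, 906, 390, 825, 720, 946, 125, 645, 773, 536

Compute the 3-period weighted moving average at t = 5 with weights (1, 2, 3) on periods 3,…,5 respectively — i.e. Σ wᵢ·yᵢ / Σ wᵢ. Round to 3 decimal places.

689.833

Weighted sum: 1·288 + 2·766 + 3·773 = 288 + 1532 + 2319 = 4139
Weight total: 1 + 2 + 3 = 6
WMA = 4139 / 6 = 689.833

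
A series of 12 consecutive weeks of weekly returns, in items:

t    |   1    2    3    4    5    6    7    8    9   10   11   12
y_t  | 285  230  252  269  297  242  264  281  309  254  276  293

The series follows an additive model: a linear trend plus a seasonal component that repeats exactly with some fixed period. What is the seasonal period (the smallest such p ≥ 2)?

First differences y_{t+1} − y_t: -55, 22, 17, 28, -55, 22, 17, 28, -55, 22, …
The difference pattern repeats every 4 terms and not for any smaller step, so p = 4.

4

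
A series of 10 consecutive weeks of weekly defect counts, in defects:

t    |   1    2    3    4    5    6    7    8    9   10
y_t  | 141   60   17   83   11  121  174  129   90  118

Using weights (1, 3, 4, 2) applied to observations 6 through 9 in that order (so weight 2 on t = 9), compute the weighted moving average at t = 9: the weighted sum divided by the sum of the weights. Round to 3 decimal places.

Weighted sum: 1·121 + 3·174 + 4·129 + 2·90 = 121 + 522 + 516 + 180 = 1339
Weight total: 1 + 3 + 4 + 2 = 10
WMA = 1339 / 10 = 133.900

133.900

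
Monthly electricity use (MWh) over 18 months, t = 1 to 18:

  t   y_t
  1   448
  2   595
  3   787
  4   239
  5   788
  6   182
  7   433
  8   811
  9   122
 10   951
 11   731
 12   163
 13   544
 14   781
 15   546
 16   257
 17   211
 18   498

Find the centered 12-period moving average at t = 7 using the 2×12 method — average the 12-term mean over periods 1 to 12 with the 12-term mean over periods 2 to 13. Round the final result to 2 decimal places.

Sum over 1–12: 448 + 595 + 787 + 239 + 788 + 182 + 433 + 811 + 122 + 951 + 731 + 163 = 6250
Sum over 2–13: 595 + 787 + 239 + 788 + 182 + 433 + 811 + 122 + 951 + 731 + 163 + 544 = 6346
CMA at t=7 = (6250 + 6346) / (2·12) = 12596 / 24 = 524.83

524.83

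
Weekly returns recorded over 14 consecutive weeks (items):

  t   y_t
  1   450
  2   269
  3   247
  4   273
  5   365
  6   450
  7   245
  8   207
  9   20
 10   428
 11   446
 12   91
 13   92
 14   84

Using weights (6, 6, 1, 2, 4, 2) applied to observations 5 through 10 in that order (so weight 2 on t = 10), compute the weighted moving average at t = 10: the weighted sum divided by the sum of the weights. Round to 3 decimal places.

Weighted sum: 6·365 + 6·450 + 1·245 + 2·207 + 4·20 + 2·428 = 2190 + 2700 + 245 + 414 + 80 + 856 = 6485
Weight total: 6 + 6 + 1 + 2 + 4 + 2 = 21
WMA = 6485 / 21 = 308.810

308.810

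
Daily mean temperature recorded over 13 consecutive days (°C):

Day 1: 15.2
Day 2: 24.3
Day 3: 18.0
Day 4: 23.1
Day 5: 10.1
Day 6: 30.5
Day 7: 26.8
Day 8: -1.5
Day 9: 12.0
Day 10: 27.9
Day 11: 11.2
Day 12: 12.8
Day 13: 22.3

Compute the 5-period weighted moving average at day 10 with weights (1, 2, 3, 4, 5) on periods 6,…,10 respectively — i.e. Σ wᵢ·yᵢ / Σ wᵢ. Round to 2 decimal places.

Weighted sum: 1·30.5 + 2·26.8 + 3·-1.5 + 4·12.0 + 5·27.9 = 30.5 + 53.6 + -4.5 + 48.0 + 139.5 = 267.1
Weight total: 1 + 2 + 3 + 4 + 5 = 15
WMA = 267.1 / 15 = 17.81

17.81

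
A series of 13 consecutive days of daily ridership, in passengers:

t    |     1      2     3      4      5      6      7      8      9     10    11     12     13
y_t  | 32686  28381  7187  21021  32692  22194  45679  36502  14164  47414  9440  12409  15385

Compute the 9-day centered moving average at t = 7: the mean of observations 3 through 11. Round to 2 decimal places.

26254.78

Sum of periods 3–11: 7187 + 21021 + 32692 + 22194 + 45679 + 36502 + 14164 + 47414 + 9440 = 236293
Divide by 9: 236293 / 9 = 26254.78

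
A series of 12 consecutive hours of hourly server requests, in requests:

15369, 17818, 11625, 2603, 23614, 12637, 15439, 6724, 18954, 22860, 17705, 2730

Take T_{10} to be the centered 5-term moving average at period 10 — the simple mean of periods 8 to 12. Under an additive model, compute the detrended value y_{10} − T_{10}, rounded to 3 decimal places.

9065.400

Trend T_10 = (6724 + 18954 + 22860 + 17705 + 2730) / 5 = 68973/5 = 13794.60000
Detrended value: 22860 − 13794.60000 = 9065.400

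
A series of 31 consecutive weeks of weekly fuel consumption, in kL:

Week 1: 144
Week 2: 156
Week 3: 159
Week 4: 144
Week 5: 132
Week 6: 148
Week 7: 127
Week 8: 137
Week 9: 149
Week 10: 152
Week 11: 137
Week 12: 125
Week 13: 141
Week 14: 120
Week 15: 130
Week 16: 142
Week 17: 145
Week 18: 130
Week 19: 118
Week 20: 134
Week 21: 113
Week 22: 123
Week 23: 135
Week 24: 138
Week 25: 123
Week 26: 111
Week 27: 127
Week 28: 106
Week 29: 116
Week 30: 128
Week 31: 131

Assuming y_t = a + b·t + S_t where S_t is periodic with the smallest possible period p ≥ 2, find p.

First differences y_{t+1} − y_t: 12, 3, -15, -12, 16, -21, 10, 12, 3, -15, -12, 16, -21, 10, 12, 3, …
The difference pattern repeats every 7 terms and not for any smaller step, so p = 7.

7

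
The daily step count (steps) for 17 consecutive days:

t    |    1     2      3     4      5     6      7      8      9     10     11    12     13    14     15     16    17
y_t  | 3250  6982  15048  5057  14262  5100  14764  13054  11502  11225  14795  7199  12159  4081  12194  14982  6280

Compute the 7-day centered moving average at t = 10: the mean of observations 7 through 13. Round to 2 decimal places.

12099.71

Sum of periods 7–13: 14764 + 13054 + 11502 + 11225 + 14795 + 7199 + 12159 = 84698
Divide by 7: 84698 / 7 = 12099.71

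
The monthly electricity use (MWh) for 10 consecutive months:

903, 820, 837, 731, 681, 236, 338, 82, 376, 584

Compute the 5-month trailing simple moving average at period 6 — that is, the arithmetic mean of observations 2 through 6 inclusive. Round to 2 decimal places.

661.00

Sum of periods 2–6: 820 + 837 + 731 + 681 + 236 = 3305
Divide by 5: 3305 / 5 = 661.00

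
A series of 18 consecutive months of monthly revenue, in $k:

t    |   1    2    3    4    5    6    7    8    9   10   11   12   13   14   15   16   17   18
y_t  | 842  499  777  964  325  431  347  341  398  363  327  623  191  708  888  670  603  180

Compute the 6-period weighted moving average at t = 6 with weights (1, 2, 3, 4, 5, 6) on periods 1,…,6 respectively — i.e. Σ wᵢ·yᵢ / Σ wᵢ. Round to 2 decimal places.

582.76

Weighted sum: 1·842 + 2·499 + 3·777 + 4·964 + 5·325 + 6·431 = 842 + 998 + 2331 + 3856 + 1625 + 2586 = 12238
Weight total: 1 + 2 + 3 + 4 + 5 + 6 = 21
WMA = 12238 / 21 = 582.76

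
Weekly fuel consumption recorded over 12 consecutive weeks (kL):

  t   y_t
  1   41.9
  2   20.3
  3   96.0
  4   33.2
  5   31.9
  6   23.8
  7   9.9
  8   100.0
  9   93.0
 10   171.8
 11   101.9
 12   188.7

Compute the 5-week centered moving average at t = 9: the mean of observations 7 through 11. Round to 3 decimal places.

Sum of periods 7–11: 9.9 + 100.0 + 93.0 + 171.8 + 101.9 = 476.6
Divide by 5: 476.6 / 5 = 95.320

95.320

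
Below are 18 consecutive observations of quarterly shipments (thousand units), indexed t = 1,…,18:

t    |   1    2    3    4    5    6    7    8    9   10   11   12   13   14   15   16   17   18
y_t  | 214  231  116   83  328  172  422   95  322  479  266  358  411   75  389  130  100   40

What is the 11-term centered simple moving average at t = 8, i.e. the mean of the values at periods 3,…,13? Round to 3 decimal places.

Sum of periods 3–13: 116 + 83 + 328 + 172 + 422 + 95 + 322 + 479 + 266 + 358 + 411 = 3052
Divide by 11: 3052 / 11 = 277.455

277.455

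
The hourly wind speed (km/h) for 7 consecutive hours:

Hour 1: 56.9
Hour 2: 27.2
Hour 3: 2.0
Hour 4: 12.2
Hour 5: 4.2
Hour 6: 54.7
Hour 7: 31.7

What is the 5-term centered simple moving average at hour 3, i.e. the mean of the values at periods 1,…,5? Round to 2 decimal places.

Sum of periods 1–5: 56.9 + 27.2 + 2.0 + 12.2 + 4.2 = 102.5
Divide by 5: 102.5 / 5 = 20.50

20.50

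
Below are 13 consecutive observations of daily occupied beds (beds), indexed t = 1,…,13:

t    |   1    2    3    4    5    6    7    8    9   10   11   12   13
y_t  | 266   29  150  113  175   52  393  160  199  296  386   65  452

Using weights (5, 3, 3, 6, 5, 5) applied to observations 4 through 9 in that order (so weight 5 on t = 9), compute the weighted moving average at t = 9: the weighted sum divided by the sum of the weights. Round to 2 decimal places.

199.96

Weighted sum: 5·113 + 3·175 + 3·52 + 6·393 + 5·160 + 5·199 = 565 + 525 + 156 + 2358 + 800 + 995 = 5399
Weight total: 5 + 3 + 3 + 6 + 5 + 5 = 27
WMA = 5399 / 27 = 199.96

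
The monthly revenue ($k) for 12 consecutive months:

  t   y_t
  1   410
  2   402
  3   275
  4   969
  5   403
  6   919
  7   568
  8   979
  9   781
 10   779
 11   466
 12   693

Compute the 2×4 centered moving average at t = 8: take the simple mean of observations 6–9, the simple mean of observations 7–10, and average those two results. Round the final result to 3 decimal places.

Sum over 6–9: 919 + 568 + 979 + 781 = 3247
Sum over 7–10: 568 + 979 + 781 + 779 = 3107
CMA at t=8 = (3247 + 3107) / (2·4) = 6354 / 8 = 794.250

794.250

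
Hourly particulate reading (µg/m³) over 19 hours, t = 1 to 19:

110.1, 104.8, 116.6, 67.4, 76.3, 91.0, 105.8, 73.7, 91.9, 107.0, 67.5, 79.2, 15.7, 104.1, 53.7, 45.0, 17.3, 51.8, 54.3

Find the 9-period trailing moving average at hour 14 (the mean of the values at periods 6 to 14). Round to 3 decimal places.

81.767

Sum of periods 6–14: 91.0 + 105.8 + 73.7 + 91.9 + 107.0 + 67.5 + 79.2 + 15.7 + 104.1 = 735.9
Divide by 9: 735.9 / 9 = 81.767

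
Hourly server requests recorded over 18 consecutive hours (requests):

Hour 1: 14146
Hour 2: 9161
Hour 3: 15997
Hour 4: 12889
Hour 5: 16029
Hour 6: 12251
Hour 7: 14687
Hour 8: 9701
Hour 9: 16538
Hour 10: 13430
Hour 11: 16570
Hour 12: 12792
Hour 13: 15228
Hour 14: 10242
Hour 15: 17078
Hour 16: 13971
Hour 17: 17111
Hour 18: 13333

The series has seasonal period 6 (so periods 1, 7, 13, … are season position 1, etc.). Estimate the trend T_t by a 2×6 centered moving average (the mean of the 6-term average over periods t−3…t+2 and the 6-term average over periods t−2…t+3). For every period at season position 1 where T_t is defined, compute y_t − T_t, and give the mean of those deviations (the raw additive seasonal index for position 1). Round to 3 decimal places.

959.500

Season position 1 occurs at t = 7, 13 (where T_t is defined).
t=7: T_7 = 13727.58333; y_7 − T_7 = 14687 − 13727.58333 = 959.41667
t=13: T_13 = 14268.41667; y_13 − T_13 = 15228 − 14268.41667 = 959.58333
Mean deviation: (959.41667 + 959.58333) / 2 = 959.500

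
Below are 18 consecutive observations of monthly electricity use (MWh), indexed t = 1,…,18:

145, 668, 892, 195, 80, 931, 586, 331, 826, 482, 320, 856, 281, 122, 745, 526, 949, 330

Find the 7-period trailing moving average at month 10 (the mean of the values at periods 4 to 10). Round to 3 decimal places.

Sum of periods 4–10: 195 + 80 + 931 + 586 + 331 + 826 + 482 = 3431
Divide by 7: 3431 / 7 = 490.143

490.143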